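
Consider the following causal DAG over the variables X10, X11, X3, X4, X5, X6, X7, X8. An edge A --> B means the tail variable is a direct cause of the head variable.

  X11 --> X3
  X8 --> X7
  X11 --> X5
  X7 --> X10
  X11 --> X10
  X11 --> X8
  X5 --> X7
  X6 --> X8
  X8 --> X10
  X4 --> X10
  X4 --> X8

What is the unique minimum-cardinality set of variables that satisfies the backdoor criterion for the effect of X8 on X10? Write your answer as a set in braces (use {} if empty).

Variables eligible for adjustment (non-descendants of X8, excluding X8 and X10): {X11, X3, X4, X5, X6}.
Backdoor paths from X8 to X10:
  P1: X8 <- X4 -> X10
  P2: X8 <- X11 -> X5 -> X7 -> X10
  P3: X8 <- X11 -> X10
The empty set is not sufficient: P1 (X8 <- X4 -> X10) has no collider blocking it and no conditioned non-collider, so it is open.
Try {X11, X4}:
  P1: blocked at fork node X4 ∈ conditioning set.
  P2: blocked at fork node X11 ∈ conditioning set.
  P3: blocked at fork node X11 ∈ conditioning set.
{X11, X4} contains no descendant of X8 and blocks every backdoor path.
Every element of {X11, X4} is needed (dropping X11 leaves P2 open; dropping X4 leaves P1 open), so no proper subset is valid.
Among all size-2 subsets of the eligible variables, only {X11, X4} blocks every backdoor path, so it is the unique smallest valid adjustment set.

{X11, X4}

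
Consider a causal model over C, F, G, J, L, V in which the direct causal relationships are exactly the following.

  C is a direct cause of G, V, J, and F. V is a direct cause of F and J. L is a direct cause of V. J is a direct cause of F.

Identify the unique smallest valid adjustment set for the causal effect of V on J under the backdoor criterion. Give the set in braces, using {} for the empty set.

{C}

Variables eligible for adjustment (non-descendants of V, excluding V and J): {C, G, L}.
Backdoor paths from V to J:
  P1: V <- C -> J
  P2: V <- C -> F <- J
The empty set is not sufficient: P1 (V <- C -> J) has no collider blocking it and no conditioned non-collider, so it is open.
Try {C}:
  P1: blocked at fork node C ∈ conditioning set.
  P2: blocked at fork node C ∈ conditioning set.
{C} contains no descendant of V and blocks every backdoor path.
No other singleton works — e.g. {L} leaves P1 open — so {C} is the unique smallest valid adjustment set.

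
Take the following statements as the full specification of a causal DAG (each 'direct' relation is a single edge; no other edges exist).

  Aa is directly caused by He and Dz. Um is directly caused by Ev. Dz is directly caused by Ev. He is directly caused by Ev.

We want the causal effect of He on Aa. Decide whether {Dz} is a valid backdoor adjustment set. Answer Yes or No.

Backdoor paths from He to Aa (paths whose first edge points into He):
  P1: He <- Ev -> Dz -> Aa
Condition 1 (no descendant of He in the set): holds — descendants of He are {Aa}; none are in {Dz}.
Condition 2 (every backdoor path blocked by {Dz}):
  P1: blocked at chain node Dz ∈ conditioning set.
{Dz} satisfies the backdoor criterion.

Yes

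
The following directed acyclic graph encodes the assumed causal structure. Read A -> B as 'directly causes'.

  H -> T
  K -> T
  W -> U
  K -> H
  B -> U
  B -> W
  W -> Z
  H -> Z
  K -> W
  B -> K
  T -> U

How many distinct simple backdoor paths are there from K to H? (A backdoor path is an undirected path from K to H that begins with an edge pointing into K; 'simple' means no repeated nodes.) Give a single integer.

A backdoor path from K to H is any simple undirected path whose first edge points into K (i.e. leaves K via a parent).
Parents of K: {B}.
Enumerating:
  P1: K <- B -> W -> U <- T <- H
  P2: K <- B -> W -> Z <- H
  P3: K <- B -> U <- W -> Z <- H
  P4: K <- B -> U <- T <- H
That exhausts the simple backdoor paths. Count: 4.

4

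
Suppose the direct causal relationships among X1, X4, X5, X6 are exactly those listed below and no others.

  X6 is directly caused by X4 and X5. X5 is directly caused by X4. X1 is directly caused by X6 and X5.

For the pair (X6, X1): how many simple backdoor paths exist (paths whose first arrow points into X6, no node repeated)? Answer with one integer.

A backdoor path from X6 to X1 is any simple undirected path whose first edge points into X6 (i.e. leaves X6 via a parent).
Parents of X6: {X4, X5}.
Enumerating:
  P1: X6 <- X4 -> X5 -> X1
  P2: X6 <- X5 -> X1
That exhausts the simple backdoor paths. Count: 2.

2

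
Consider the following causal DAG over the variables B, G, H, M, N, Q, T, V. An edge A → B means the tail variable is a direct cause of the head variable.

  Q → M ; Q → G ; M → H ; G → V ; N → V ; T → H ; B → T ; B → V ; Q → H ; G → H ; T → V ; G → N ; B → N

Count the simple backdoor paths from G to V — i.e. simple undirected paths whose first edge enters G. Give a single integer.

6

A backdoor path from G to V is any simple undirected path whose first edge points into G (i.e. leaves G via a parent).
Parents of G: {Q}.
Enumerating:
  P1: G <- Q -> M -> H <- T <- B -> N -> V
  P2: G <- Q -> M -> H <- T <- B -> V
  P3: G <- Q -> M -> H <- T -> V
  P4: G <- Q -> H <- T <- B -> N -> V
  P5: G <- Q -> H <- T <- B -> V
  P6: G <- Q -> H <- T -> V
That exhausts the simple backdoor paths. Count: 6.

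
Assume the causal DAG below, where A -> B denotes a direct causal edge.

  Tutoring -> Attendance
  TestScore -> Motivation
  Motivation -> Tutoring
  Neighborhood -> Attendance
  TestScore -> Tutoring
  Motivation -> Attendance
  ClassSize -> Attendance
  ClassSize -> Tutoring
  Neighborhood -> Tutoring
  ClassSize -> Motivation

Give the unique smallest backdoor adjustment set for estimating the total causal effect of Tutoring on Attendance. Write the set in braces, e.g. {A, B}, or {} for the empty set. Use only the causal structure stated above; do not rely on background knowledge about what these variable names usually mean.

{ClassSize, Motivation, Neighborhood}

Variables eligible for adjustment (non-descendants of Tutoring, excluding Tutoring and Attendance): {ClassSize, Motivation, Neighborhood, TestScore}.
Backdoor paths from Tutoring to Attendance:
  P1: Tutoring <- ClassSize -> Motivation -> Attendance
  P2: Tutoring <- ClassSize -> Attendance
  P3: Tutoring <- TestScore -> Motivation <- ClassSize -> Attendance
  P4: Tutoring <- TestScore -> Motivation -> Attendance
  P5: Tutoring <- Motivation <- ClassSize -> Attendance
  P6: Tutoring <- Motivation -> Attendance
  P7: Tutoring <- Neighborhood -> Attendance
The empty set is not sufficient: P1 (Tutoring <- ClassSize -> Motivation -> Attendance) has no collider blocking it and no conditioned non-collider, so it is open.
Try {ClassSize, Motivation, Neighborhood}:
  P1: blocked at fork node ClassSize ∈ conditioning set.
  P2: blocked at fork node ClassSize ∈ conditioning set.
  P3: blocked at fork node ClassSize ∈ conditioning set.
  P4: blocked at chain node Motivation ∈ conditioning set.
  P5: blocked at chain node Motivation ∈ conditioning set.
  P6: blocked at fork node Motivation ∈ conditioning set.
  P7: blocked at fork node Neighborhood ∈ conditioning set.
{ClassSize, Motivation, Neighborhood} contains no descendant of Tutoring and blocks every backdoor path.
Every element of {ClassSize, Motivation, Neighborhood} is needed (dropping ClassSize leaves P2 open; dropping Motivation leaves P4 open; dropping Neighborhood leaves P7 open), so no proper subset is valid.
Among all size-3 subsets of the eligible variables, only {ClassSize, Motivation, Neighborhood} blocks every backdoor path, so it is the unique smallest valid adjustment set.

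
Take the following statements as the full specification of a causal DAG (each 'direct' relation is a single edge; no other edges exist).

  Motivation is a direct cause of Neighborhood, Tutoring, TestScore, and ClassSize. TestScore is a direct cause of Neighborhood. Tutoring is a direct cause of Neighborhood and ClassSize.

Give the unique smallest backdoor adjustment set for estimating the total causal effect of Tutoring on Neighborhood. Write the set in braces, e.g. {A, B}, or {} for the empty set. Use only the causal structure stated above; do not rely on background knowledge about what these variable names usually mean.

{Motivation}

Variables eligible for adjustment (non-descendants of Tutoring, excluding Tutoring and Neighborhood): {Motivation, TestScore}.
Backdoor paths from Tutoring to Neighborhood:
  P1: Tutoring <- Motivation -> TestScore -> Neighborhood
  P2: Tutoring <- Motivation -> Neighborhood
The empty set is not sufficient: P1 (Tutoring <- Motivation -> TestScore -> Neighborhood) has no collider blocking it and no conditioned non-collider, so it is open.
Try {Motivation}:
  P1: blocked at fork node Motivation ∈ conditioning set.
  P2: blocked at fork node Motivation ∈ conditioning set.
{Motivation} contains no descendant of Tutoring and blocks every backdoor path.
No other singleton works — e.g. {TestScore} leaves P2 open — so {Motivation} is the unique smallest valid adjustment set.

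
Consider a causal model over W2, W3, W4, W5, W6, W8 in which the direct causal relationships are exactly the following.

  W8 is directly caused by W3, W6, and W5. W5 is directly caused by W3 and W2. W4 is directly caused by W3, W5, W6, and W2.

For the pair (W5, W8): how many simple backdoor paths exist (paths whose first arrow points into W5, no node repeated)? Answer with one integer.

A backdoor path from W5 to W8 is any simple undirected path whose first edge points into W5 (i.e. leaves W5 via a parent).
Parents of W5: {W2, W3}.
Enumerating:
  P1: W5 <- W2 -> W4 <- W6 -> W8
  P2: W5 <- W2 -> W4 <- W3 -> W8
  P3: W5 <- W3 -> W8
  P4: W5 <- W3 -> W4 <- W6 -> W8
That exhausts the simple backdoor paths. Count: 4.

4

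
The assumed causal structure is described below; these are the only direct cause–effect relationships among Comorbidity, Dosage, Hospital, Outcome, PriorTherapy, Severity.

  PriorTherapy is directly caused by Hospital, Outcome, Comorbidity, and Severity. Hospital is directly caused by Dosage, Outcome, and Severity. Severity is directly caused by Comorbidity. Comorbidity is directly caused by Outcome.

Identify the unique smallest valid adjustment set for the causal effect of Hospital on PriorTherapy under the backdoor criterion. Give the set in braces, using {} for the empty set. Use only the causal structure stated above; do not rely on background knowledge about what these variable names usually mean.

Variables eligible for adjustment (non-descendants of Hospital, excluding Hospital and PriorTherapy): {Comorbidity, Dosage, Outcome, Severity}.
Backdoor paths from Hospital to PriorTherapy:
  P1: Hospital <- Outcome -> Comorbidity -> Severity -> PriorTherapy
  P2: Hospital <- Outcome -> Comorbidity -> PriorTherapy
  P3: Hospital <- Outcome -> PriorTherapy
  P4: Hospital <- Severity <- Comorbidity <- Outcome -> PriorTherapy
  P5: Hospital <- Severity <- Comorbidity -> PriorTherapy
  P6: Hospital <- Severity -> PriorTherapy
The empty set is not sufficient: P1 (Hospital <- Outcome -> Comorbidity -> Severity -> PriorTherapy) has no collider blocking it and no conditioned non-collider, so it is open.
Try {Outcome, Severity}:
  P1: blocked at fork node Outcome ∈ conditioning set.
  P2: blocked at fork node Outcome ∈ conditioning set.
  P3: blocked at fork node Outcome ∈ conditioning set.
  P4: blocked at chain node Severity ∈ conditioning set.
  P5: blocked at chain node Severity ∈ conditioning set.
  P6: blocked at fork node Severity ∈ conditioning set.
{Outcome, Severity} contains no descendant of Hospital and blocks every backdoor path.
Every element of {Outcome, Severity} is needed (dropping Outcome leaves P2 open; dropping Severity leaves P5 open), so no proper subset is valid.
Among all size-2 subsets of the eligible variables, only {Outcome, Severity} blocks every backdoor path, so it is the unique smallest valid adjustment set.

{Outcome, Severity}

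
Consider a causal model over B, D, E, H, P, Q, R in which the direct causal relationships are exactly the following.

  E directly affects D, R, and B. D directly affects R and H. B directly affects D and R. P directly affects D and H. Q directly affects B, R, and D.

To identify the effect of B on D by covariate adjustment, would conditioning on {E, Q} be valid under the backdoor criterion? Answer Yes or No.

Backdoor paths from B to D (paths whose first edge points into B):
  P1: B <- E -> D
  P2: B <- E -> R <- Q -> D
  P3: B <- E -> R <- D
  P4: B <- Q -> D
  P5: B <- Q -> R <- E -> D
  P6: B <- Q -> R <- D
Condition 1 (no descendant of B in the set): holds — descendants of B are {D, H, R}; none are in {E, Q}.
Condition 2 (every backdoor path blocked by {E, Q}):
  P1: blocked at fork node E ∈ conditioning set.
  P2: blocked at fork node E ∈ conditioning set.
  P3: blocked at fork node E ∈ conditioning set.
  P4: blocked at fork node Q ∈ conditioning set.
  P5: blocked at fork node Q ∈ conditioning set.
  P6: blocked at fork node Q ∈ conditioning set.
{E, Q} satisfies the backdoor criterion.

Yes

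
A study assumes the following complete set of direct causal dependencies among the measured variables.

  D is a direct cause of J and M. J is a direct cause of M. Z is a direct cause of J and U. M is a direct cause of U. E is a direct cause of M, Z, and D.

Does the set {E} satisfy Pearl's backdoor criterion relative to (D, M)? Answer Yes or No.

Backdoor paths from D to M (paths whose first edge points into D):
  P1: D <- E -> Z -> J -> M
  P2: D <- E -> Z -> U <- M
  P3: D <- E -> M
Condition 1 (no descendant of D in the set): holds — descendants of D are {J, M, U}; none are in {E}.
Condition 2 (every backdoor path blocked by {E}):
  P1: blocked at fork node E ∈ conditioning set.
  P2: blocked at fork node E ∈ conditioning set.
  P3: blocked at fork node E ∈ conditioning set.
{E} satisfies the backdoor criterion.

Yes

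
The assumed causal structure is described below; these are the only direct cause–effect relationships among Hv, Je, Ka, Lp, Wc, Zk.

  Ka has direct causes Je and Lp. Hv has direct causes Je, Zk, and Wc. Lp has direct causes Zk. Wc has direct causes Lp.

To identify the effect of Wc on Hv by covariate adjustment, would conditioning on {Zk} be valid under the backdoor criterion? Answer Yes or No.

Yes

Backdoor paths from Wc to Hv (paths whose first edge points into Wc):
  P1: Wc <- Lp <- Zk -> Hv
  P2: Wc <- Lp -> Ka <- Je -> Hv
Condition 1 (no descendant of Wc in the set): holds — descendants of Wc are {Hv}; none are in {Zk}.
Condition 2 (every backdoor path blocked by {Zk}):
  P1: blocked at fork node Zk ∈ conditioning set.
  P2: blocked at collider Ka (neither it nor any descendant is in the conditioning set).
{Zk} satisfies the backdoor criterion.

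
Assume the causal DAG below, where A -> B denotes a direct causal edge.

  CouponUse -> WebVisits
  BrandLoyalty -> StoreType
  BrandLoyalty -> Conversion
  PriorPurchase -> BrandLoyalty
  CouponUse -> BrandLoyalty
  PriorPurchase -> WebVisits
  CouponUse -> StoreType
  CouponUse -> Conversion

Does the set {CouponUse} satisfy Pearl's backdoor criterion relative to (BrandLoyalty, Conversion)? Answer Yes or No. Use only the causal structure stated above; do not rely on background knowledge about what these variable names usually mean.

Yes

Backdoor paths from BrandLoyalty to Conversion (paths whose first edge points into BrandLoyalty):
  P1: BrandLoyalty <- PriorPurchase -> WebVisits <- CouponUse -> Conversion
  P2: BrandLoyalty <- CouponUse -> Conversion
Condition 1 (no descendant of BrandLoyalty in the set): holds — descendants of BrandLoyalty are {Conversion, StoreType}; none are in {CouponUse}.
Condition 2 (every backdoor path blocked by {CouponUse}):
  P1: blocked at collider WebVisits (neither it nor any descendant is in the conditioning set).
  P2: blocked at fork node CouponUse ∈ conditioning set.
{CouponUse} satisfies the backdoor criterion.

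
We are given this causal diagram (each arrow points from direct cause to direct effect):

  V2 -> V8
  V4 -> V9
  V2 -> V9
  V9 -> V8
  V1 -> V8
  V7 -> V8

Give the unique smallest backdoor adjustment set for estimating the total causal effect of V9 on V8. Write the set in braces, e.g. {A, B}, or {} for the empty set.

Variables eligible for adjustment (non-descendants of V9, excluding V9 and V8): {V1, V2, V4, V7}.
Backdoor paths from V9 to V8:
  P1: V9 <- V2 -> V8
The empty set is not sufficient: P1 (V9 <- V2 -> V8) has no collider blocking it and no conditioned non-collider, so it is open.
Try {V2}:
  P1: blocked at fork node V2 ∈ conditioning set.
{V2} contains no descendant of V9 and blocks every backdoor path.
No other singleton works — e.g. {V4} leaves P1 open — so {V2} is the unique smallest valid adjustment set.

{V2}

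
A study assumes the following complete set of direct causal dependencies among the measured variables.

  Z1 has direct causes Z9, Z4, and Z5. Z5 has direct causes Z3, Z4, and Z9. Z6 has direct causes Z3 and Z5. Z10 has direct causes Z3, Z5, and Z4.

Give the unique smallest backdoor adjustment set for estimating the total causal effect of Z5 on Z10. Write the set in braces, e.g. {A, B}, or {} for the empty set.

Variables eligible for adjustment (non-descendants of Z5, excluding Z5 and Z10): {Z3, Z4, Z9}.
Backdoor paths from Z5 to Z10:
  P1: Z5 <- Z3 -> Z10
  P2: Z5 <- Z9 -> Z1 <- Z4 -> Z10
  P3: Z5 <- Z4 -> Z10
The empty set is not sufficient: P1 (Z5 <- Z3 -> Z10) has no collider blocking it and no conditioned non-collider, so it is open.
Try {Z3, Z4}:
  P1: blocked at fork node Z3 ∈ conditioning set.
  P2: blocked at collider Z1 (neither it nor any descendant is in the conditioning set).
  P3: blocked at fork node Z4 ∈ conditioning set.
{Z3, Z4} contains no descendant of Z5 and blocks every backdoor path.
Every element of {Z3, Z4} is needed (dropping Z3 leaves P1 open; dropping Z4 leaves P3 open), so no proper subset is valid.
Among all size-2 subsets of the eligible variables, only {Z3, Z4} blocks every backdoor path, so it is the unique smallest valid adjustment set.

{Z3, Z4}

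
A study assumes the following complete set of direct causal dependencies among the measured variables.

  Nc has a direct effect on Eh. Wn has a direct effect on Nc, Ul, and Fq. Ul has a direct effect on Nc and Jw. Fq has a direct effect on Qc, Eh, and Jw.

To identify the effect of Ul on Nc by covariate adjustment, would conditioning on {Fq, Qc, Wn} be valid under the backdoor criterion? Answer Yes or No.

Backdoor paths from Ul to Nc (paths whose first edge points into Ul):
  P1: Ul <- Wn -> Fq -> Eh <- Nc
  P2: Ul <- Wn -> Nc
Condition 1 (no descendant of Ul in the set): holds — descendants of Ul are {Eh, Jw, Nc}; none are in {Fq, Qc, Wn}.
Condition 2 (every backdoor path blocked by {Fq, Qc, Wn}):
  P1: blocked at fork node Wn ∈ conditioning set.
  P2: blocked at fork node Wn ∈ conditioning set.
{Fq, Qc, Wn} satisfies the backdoor criterion.

Yes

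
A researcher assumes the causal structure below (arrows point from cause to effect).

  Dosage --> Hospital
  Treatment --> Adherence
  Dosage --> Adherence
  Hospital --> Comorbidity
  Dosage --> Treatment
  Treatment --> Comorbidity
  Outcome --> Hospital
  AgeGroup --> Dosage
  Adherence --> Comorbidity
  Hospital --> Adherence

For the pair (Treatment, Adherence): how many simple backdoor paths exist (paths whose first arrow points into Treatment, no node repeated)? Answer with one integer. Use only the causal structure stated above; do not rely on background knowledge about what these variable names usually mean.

3

A backdoor path from Treatment to Adherence is any simple undirected path whose first edge points into Treatment (i.e. leaves Treatment via a parent).
Parents of Treatment: {Dosage}.
Enumerating:
  P1: Treatment <- Dosage -> Hospital -> Adherence
  P2: Treatment <- Dosage -> Hospital -> Comorbidity <- Adherence
  P3: Treatment <- Dosage -> Adherence
That exhausts the simple backdoor paths. Count: 3.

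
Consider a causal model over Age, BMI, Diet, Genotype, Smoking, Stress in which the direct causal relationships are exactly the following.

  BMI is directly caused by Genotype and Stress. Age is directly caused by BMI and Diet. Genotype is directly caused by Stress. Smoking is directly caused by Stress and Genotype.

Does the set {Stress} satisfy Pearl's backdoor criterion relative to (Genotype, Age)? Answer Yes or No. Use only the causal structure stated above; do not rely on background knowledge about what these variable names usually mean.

Backdoor paths from Genotype to Age (paths whose first edge points into Genotype):
  P1: Genotype <- Stress -> BMI -> Age
Condition 1 (no descendant of Genotype in the set): holds — descendants of Genotype are {Age, BMI, Smoking}; none are in {Stress}.
Condition 2 (every backdoor path blocked by {Stress}):
  P1: blocked at fork node Stress ∈ conditioning set.
{Stress} satisfies the backdoor criterion.

Yes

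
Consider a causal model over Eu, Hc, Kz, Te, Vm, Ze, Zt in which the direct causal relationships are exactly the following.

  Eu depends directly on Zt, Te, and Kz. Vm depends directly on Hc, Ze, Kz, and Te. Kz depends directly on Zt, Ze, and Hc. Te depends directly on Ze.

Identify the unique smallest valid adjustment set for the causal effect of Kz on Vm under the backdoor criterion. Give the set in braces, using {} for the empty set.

Variables eligible for adjustment (non-descendants of Kz, excluding Kz and Vm): {Hc, Te, Ze, Zt}.
Backdoor paths from Kz to Vm:
  P1: Kz <- Ze -> Te -> Vm
  P2: Kz <- Ze -> Vm
  P3: Kz <- Zt -> Eu <- Te <- Ze -> Vm
  P4: Kz <- Zt -> Eu <- Te -> Vm
  P5: Kz <- Hc -> Vm
The empty set is not sufficient: P1 (Kz <- Ze -> Te -> Vm) has no collider blocking it and no conditioned non-collider, so it is open.
Try {Hc, Ze}:
  P1: blocked at fork node Ze ∈ conditioning set.
  P2: blocked at fork node Ze ∈ conditioning set.
  P3: blocked at collider Eu (neither it nor any descendant is in the conditioning set).
  P4: blocked at collider Eu (neither it nor any descendant is in the conditioning set).
  P5: blocked at fork node Hc ∈ conditioning set.
{Hc, Ze} contains no descendant of Kz and blocks every backdoor path.
Every element of {Hc, Ze} is needed (dropping Hc leaves P5 open; dropping Ze leaves P1 open), so no proper subset is valid.
Among all size-2 subsets of the eligible variables, only {Hc, Ze} blocks every backdoor path, so it is the unique smallest valid adjustment set.

{Hc, Ze}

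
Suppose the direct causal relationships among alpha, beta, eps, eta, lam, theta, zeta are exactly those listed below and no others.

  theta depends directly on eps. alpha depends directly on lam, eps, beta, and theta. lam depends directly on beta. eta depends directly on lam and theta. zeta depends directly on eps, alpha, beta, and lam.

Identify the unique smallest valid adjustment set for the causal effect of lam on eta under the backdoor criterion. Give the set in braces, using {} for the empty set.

{}

Variables eligible for adjustment (non-descendants of lam, excluding lam and eta): {beta, eps, theta}.
Backdoor paths from lam to eta:
  P1: lam <- beta -> alpha <- eps -> theta -> eta
  P2: lam <- beta -> alpha <- theta -> eta
  P3: lam <- beta -> alpha -> zeta <- eps -> theta -> eta
  P4: lam <- beta -> zeta <- eps -> theta -> eta
  P5: lam <- beta -> zeta <- eps -> alpha <- theta -> eta
  P6: lam <- beta -> zeta <- alpha <- eps -> theta -> eta
  P7: lam <- beta -> zeta <- alpha <- theta -> eta
Each backdoor path contains an unconditioned collider, so every path is already blocked with the empty conditioning set:
  P1: blocked at collider alpha (neither it nor any descendant is in the conditioning set).
  P2: blocked at collider alpha (neither it nor any descendant is in the conditioning set).
  P3: blocked at collider zeta (neither it nor any descendant is in the conditioning set).
  P4: blocked at collider zeta (neither it nor any descendant is in the conditioning set).
  P5: blocked at collider zeta (neither it nor any descendant is in the conditioning set).
  P6: blocked at collider zeta (neither it nor any descendant is in the conditioning set).
  P7: blocked at collider zeta (neither it nor any descendant is in the conditioning set).
The empty set is therefore the unique smallest valid set.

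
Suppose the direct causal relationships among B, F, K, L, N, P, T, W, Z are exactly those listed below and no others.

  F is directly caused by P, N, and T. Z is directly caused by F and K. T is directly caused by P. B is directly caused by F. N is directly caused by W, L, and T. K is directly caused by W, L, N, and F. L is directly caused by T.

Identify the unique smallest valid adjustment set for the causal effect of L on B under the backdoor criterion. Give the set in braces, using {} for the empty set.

Variables eligible for adjustment (non-descendants of L, excluding L and B): {P, T, W}.
Backdoor paths from L to B:
  P1: L <- T <- P -> F -> B
  P2: L <- T -> N <- W -> K <- F -> B
  P3: L <- T -> N <- W -> K -> Z <- F -> B
  P4: L <- T -> N -> F -> B
  P5: L <- T -> N -> K <- F -> B
  P6: L <- T -> N -> K -> Z <- F -> B
  P7: L <- T -> F -> B
The empty set is not sufficient: P1 (L <- T <- P -> F -> B) has no collider blocking it and no conditioned non-collider, so it is open.
Try {T}:
  P1: blocked at chain node T ∈ conditioning set.
  P2: blocked at fork node T ∈ conditioning set.
  P3: blocked at fork node T ∈ conditioning set.
  P4: blocked at fork node T ∈ conditioning set.
  P5: blocked at fork node T ∈ conditioning set.
  P6: blocked at fork node T ∈ conditioning set.
  P7: blocked at fork node T ∈ conditioning set.
{T} contains no descendant of L and blocks every backdoor path.
No other singleton works — e.g. {P} leaves P4 open — so {T} is the unique smallest valid adjustment set.

{T}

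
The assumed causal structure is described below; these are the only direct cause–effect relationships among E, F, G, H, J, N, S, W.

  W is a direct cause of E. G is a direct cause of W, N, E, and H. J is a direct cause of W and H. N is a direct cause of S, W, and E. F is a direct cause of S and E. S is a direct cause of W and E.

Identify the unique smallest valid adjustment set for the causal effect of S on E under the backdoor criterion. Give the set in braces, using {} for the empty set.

Variables eligible for adjustment (non-descendants of S, excluding S and E): {F, G, H, J, N}.
Backdoor paths from S to E:
  P1: S <- F -> E
  P2: S <- N <- G -> H <- J -> W -> E
  P3: S <- N <- G -> W -> E
  P4: S <- N <- G -> E
  P5: S <- N -> W <- G -> E
  P6: S <- N -> W <- J -> H <- G -> E
  P7: S <- N -> W -> E
  P8: S <- N -> E
The empty set is not sufficient: P1 (S <- F -> E) has no collider blocking it and no conditioned non-collider, so it is open.
Try {F, N}:
  P1: blocked at fork node F ∈ conditioning set.
  P2: blocked at chain node N ∈ conditioning set.
  P3: blocked at chain node N ∈ conditioning set.
  P4: blocked at chain node N ∈ conditioning set.
  P5: blocked at fork node N ∈ conditioning set.
  P6: blocked at fork node N ∈ conditioning set.
  P7: blocked at fork node N ∈ conditioning set.
  P8: blocked at fork node N ∈ conditioning set.
{F, N} contains no descendant of S and blocks every backdoor path.
Every element of {F, N} is needed (dropping F leaves P1 open; dropping N leaves P3 open), so no proper subset is valid.
Among all size-2 subsets of the eligible variables, only {F, N} blocks every backdoor path, so it is the unique smallest valid adjustment set.

{F, N}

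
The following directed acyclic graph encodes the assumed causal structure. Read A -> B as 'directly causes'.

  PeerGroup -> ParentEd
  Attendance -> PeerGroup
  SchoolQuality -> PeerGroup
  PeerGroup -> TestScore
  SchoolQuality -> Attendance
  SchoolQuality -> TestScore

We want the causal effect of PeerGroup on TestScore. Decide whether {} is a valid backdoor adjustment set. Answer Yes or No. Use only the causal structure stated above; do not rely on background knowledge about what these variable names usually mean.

Backdoor paths from PeerGroup to TestScore (paths whose first edge points into PeerGroup):
  P1: PeerGroup <- SchoolQuality -> TestScore
  P2: PeerGroup <- Attendance <- SchoolQuality -> TestScore
Condition 1 (no descendant of PeerGroup in the set): holds — descendants of PeerGroup are {ParentEd, TestScore}; none are in {}.
Condition 2 (every backdoor path blocked by {}):
  P1: open — no interior node is in the conditioning set.
  P2: open — no interior node is in the conditioning set.
{} does not satisfy the backdoor criterion.

No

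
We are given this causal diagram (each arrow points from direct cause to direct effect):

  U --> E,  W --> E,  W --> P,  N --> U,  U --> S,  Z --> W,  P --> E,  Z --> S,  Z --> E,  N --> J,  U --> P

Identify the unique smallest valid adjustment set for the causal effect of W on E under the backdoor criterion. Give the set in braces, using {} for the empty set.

Variables eligible for adjustment (non-descendants of W, excluding W and E): {J, N, S, U, Z}.
Backdoor paths from W to E:
  P1: W <- Z -> E
  P2: W <- Z -> S <- U -> P -> E
  P3: W <- Z -> S <- U -> E
The empty set is not sufficient: P1 (W <- Z -> E) has no collider blocking it and no conditioned non-collider, so it is open.
Try {Z}:
  P1: blocked at fork node Z ∈ conditioning set.
  P2: blocked at fork node Z ∈ conditioning set.
  P3: blocked at fork node Z ∈ conditioning set.
{Z} contains no descendant of W and blocks every backdoor path.
No other singleton works — e.g. {N} leaves P1 open — so {Z} is the unique smallest valid adjustment set.

{Z}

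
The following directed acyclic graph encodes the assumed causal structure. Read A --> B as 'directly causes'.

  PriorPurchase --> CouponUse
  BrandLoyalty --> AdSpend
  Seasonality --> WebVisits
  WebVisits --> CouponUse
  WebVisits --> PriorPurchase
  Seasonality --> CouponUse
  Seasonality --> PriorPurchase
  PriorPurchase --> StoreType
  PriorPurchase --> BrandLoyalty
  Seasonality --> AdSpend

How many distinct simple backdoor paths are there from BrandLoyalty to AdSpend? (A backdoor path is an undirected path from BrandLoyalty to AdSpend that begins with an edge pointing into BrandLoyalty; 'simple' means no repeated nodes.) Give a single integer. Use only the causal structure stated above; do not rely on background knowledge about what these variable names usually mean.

A backdoor path from BrandLoyalty to AdSpend is any simple undirected path whose first edge points into BrandLoyalty (i.e. leaves BrandLoyalty via a parent).
Parents of BrandLoyalty: {PriorPurchase}.
Enumerating:
  P1: BrandLoyalty <- PriorPurchase <- Seasonality -> AdSpend
  P2: BrandLoyalty <- PriorPurchase <- WebVisits <- Seasonality -> AdSpend
  P3: BrandLoyalty <- PriorPurchase <- WebVisits -> CouponUse <- Seasonality -> AdSpend
  P4: BrandLoyalty <- PriorPurchase -> CouponUse <- Seasonality -> AdSpend
  P5: BrandLoyalty <- PriorPurchase -> CouponUse <- WebVisits <- Seasonality -> AdSpend
That exhausts the simple backdoor paths. Count: 5.

5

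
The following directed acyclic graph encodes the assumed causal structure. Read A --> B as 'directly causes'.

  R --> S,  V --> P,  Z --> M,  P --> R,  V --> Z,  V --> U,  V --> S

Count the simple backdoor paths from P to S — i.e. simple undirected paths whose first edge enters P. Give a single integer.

A backdoor path from P to S is any simple undirected path whose first edge points into P (i.e. leaves P via a parent).
Parents of P: {V}.
Enumerating:
  P1: P <- V -> S
That exhausts the simple backdoor paths. Count: 1.

1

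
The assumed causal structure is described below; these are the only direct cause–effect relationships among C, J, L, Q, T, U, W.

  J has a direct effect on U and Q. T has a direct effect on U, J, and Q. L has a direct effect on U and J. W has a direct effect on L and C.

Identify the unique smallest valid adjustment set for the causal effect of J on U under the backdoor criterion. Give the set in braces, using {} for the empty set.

{L, T}

Variables eligible for adjustment (non-descendants of J, excluding J and U): {C, L, T, W}.
Backdoor paths from J to U:
  P1: J <- T -> U
  P2: J <- L -> U
The empty set is not sufficient: P1 (J <- T -> U) has no collider blocking it and no conditioned non-collider, so it is open.
Try {L, T}:
  P1: blocked at fork node T ∈ conditioning set.
  P2: blocked at fork node L ∈ conditioning set.
{L, T} contains no descendant of J and blocks every backdoor path.
Every element of {L, T} is needed (dropping L leaves P2 open; dropping T leaves P1 open), so no proper subset is valid.
Among all size-2 subsets of the eligible variables, only {L, T} blocks every backdoor path, so it is the unique smallest valid adjustment set.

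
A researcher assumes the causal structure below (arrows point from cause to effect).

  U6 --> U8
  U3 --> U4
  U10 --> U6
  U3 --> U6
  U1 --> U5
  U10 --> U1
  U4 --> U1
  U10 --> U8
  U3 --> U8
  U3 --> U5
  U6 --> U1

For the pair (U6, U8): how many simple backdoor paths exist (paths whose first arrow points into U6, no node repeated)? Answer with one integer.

A backdoor path from U6 to U8 is any simple undirected path whose first edge points into U6 (i.e. leaves U6 via a parent).
Parents of U6: {U10, U3}.
Enumerating:
  P1: U6 <- U10 -> U1 <- U4 <- U3 -> U8
  P2: U6 <- U10 -> U1 -> U5 <- U3 -> U8
  P3: U6 <- U10 -> U8
  P4: U6 <- U3 -> U4 -> U1 <- U10 -> U8
  P5: U6 <- U3 -> U8
  P6: U6 <- U3 -> U5 <- U1 <- U10 -> U8
That exhausts the simple backdoor paths. Count: 6.

6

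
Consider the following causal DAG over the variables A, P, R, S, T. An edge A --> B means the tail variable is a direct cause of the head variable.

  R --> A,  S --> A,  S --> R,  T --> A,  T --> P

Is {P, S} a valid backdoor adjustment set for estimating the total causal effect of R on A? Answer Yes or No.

Backdoor paths from R to A (paths whose first edge points into R):
  P1: R <- S -> A
Condition 1 (no descendant of R in the set): holds — descendants of R are {A}; none are in {P, S}.
Condition 2 (every backdoor path blocked by {P, S}):
  P1: blocked at fork node S ∈ conditioning set.
{P, S} satisfies the backdoor criterion.

Yes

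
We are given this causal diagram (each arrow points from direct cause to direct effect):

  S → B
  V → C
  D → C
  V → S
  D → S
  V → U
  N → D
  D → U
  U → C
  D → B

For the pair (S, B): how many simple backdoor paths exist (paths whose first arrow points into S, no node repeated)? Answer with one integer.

A backdoor path from S to B is any simple undirected path whose first edge points into S (i.e. leaves S via a parent).
Parents of S: {D, V}.
Enumerating:
  P1: S <- D -> B
  P2: S <- V -> U <- D -> B
  P3: S <- V -> U -> C <- D -> B
  P4: S <- V -> C <- D -> B
  P5: S <- V -> C <- U <- D -> B
That exhausts the simple backdoor paths. Count: 5.

5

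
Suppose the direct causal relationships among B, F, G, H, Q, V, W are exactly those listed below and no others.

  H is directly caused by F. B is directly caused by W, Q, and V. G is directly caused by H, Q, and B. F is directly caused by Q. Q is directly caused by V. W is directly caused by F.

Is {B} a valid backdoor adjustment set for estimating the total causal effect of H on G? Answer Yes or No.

Backdoor paths from H to G (paths whose first edge points into H):
  P1: H <- F <- Q <- V -> B -> G
  P2: H <- F <- Q -> B -> G
  P3: H <- F <- Q -> G
  P4: H <- F -> W -> B <- V -> Q -> G
  P5: H <- F -> W -> B <- Q -> G
  P6: H <- F -> W -> B -> G
Condition 1 (no descendant of H in the set): holds — descendants of H are {G}; none are in {B}.
Condition 2 (every backdoor path blocked by {B}):
  P1: blocked at chain node B ∈ conditioning set.
  P2: blocked at chain node B ∈ conditioning set.
  P3: open — no interior node is in the conditioning set.
  P4: open — collider(s) B are conditioned on (or have a conditioned descendant) and no non-collider on the path is in the set.
  P5: open — collider(s) B are conditioned on (or have a conditioned descendant) and no non-collider on the path is in the set.
  P6: blocked at chain node B ∈ conditioning set.
{B} does not satisfy the backdoor criterion.

No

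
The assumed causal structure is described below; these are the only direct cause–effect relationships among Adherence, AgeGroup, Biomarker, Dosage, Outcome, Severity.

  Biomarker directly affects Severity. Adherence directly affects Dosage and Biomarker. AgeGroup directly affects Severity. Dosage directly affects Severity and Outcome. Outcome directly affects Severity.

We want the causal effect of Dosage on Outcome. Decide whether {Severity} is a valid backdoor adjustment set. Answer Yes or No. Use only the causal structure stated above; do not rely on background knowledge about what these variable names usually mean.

Backdoor paths from Dosage to Outcome (paths whose first edge points into Dosage):
  P1: Dosage <- Adherence -> Biomarker -> Severity <- Outcome
Condition 1 (no descendant of Dosage in the set): FAILS — Severity is a descendant of Dosage.
Condition 2 (every backdoor path blocked by {Severity}):
  P1: open — collider(s) Severity are conditioned on (or have a conditioned descendant) and no non-collider on the path is in the set.
{Severity} does not satisfy the backdoor criterion.

No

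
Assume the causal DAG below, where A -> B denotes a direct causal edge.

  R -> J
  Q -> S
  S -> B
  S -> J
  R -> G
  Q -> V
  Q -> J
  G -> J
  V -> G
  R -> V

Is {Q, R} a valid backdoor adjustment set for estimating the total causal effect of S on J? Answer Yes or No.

Yes

Backdoor paths from S to J (paths whose first edge points into S):
  P1: S <- Q -> V <- R -> G -> J
  P2: S <- Q -> V <- R -> J
  P3: S <- Q -> V -> G <- R -> J
  P4: S <- Q -> V -> G -> J
  P5: S <- Q -> J
Condition 1 (no descendant of S in the set): holds — descendants of S are {B, J}; none are in {Q, R}.
Condition 2 (every backdoor path blocked by {Q, R}):
  P1: blocked at fork node Q ∈ conditioning set.
  P2: blocked at fork node Q ∈ conditioning set.
  P3: blocked at fork node Q ∈ conditioning set.
  P4: blocked at fork node Q ∈ conditioning set.
  P5: blocked at fork node Q ∈ conditioning set.
{Q, R} satisfies the backdoor criterion.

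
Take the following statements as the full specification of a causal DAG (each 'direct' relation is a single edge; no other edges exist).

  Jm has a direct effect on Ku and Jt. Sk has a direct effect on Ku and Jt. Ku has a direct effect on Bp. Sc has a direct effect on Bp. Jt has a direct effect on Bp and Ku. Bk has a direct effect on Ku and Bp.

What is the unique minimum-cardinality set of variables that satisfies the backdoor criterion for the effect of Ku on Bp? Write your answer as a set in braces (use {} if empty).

Variables eligible for adjustment (non-descendants of Ku, excluding Ku and Bp): {Bk, Jm, Jt, Sc, Sk}.
Backdoor paths from Ku to Bp:
  P1: Ku <- Sk -> Jt -> Bp
  P2: Ku <- Bk -> Bp
  P3: Ku <- Jm -> Jt -> Bp
  P4: Ku <- Jt -> Bp
The empty set is not sufficient: P1 (Ku <- Sk -> Jt -> Bp) has no collider blocking it and no conditioned non-collider, so it is open.
Try {Bk, Jt}:
  P1: blocked at chain node Jt ∈ conditioning set.
  P2: blocked at fork node Bk ∈ conditioning set.
  P3: blocked at chain node Jt ∈ conditioning set.
  P4: blocked at fork node Jt ∈ conditioning set.
{Bk, Jt} contains no descendant of Ku and blocks every backdoor path.
Every element of {Bk, Jt} is needed (dropping Bk leaves P2 open; dropping Jt leaves P1 open), so no proper subset is valid.
Among all size-2 subsets of the eligible variables, only {Bk, Jt} blocks every backdoor path, so it is the unique smallest valid adjustment set.

{Bk, Jt}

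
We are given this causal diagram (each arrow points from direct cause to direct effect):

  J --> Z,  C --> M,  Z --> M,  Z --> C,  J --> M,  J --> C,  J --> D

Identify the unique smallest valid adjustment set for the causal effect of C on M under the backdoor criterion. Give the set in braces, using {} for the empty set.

Variables eligible for adjustment (non-descendants of C, excluding C and M): {D, J, Z}.
Backdoor paths from C to M:
  P1: C <- J -> Z -> M
  P2: C <- J -> M
  P3: C <- Z <- J -> M
  P4: C <- Z -> M
The empty set is not sufficient: P1 (C <- J -> Z -> M) has no collider blocking it and no conditioned non-collider, so it is open.
Try {J, Z}:
  P1: blocked at fork node J ∈ conditioning set.
  P2: blocked at fork node J ∈ conditioning set.
  P3: blocked at chain node Z ∈ conditioning set.
  P4: blocked at fork node Z ∈ conditioning set.
{J, Z} contains no descendant of C and blocks every backdoor path.
Every element of {J, Z} is needed (dropping J leaves P2 open; dropping Z leaves P4 open), so no proper subset is valid.
Among all size-2 subsets of the eligible variables, only {J, Z} blocks every backdoor path, so it is the unique smallest valid adjustment set.

{J, Z}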